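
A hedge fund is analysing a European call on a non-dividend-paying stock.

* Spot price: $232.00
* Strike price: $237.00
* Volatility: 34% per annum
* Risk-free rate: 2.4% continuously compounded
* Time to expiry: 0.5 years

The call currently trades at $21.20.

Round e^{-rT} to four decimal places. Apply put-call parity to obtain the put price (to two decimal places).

e^(−rT) = e^(−0.024·0.5) = 0.9881
Put-call parity: C − P = S − K·e^(−rT) = 232 − 237·0.9881 = 232 − 234.1797 = -2.1797
P = C − (C − P) = 21.20 − (-2.1797) = 23.3797

$23.38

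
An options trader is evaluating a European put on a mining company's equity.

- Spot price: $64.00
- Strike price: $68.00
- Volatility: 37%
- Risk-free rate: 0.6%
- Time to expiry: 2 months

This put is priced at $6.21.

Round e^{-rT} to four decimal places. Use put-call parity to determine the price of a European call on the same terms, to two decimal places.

$2.28

exp(−rT) = exp(−0.006·0.1667) = 0.9990
Put-call parity: C − P = S − K·e^(−rT) = 64 − 68·0.9990 = 64 − 67.9320 = -3.9320
C = P + (C − P) = 6.21 + (-3.9320) = 2.2780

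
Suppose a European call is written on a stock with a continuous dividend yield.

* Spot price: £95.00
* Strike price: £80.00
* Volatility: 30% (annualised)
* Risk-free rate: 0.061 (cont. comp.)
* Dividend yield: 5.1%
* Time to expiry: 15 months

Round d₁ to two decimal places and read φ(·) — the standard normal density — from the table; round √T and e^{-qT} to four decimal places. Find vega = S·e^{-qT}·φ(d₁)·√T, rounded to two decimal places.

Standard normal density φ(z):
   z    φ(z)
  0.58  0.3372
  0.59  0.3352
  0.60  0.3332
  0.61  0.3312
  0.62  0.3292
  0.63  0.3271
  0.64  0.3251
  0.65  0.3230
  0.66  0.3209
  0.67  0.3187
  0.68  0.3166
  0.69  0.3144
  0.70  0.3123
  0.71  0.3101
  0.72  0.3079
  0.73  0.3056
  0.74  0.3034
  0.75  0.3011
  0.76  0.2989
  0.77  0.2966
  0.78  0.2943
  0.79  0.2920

30.68

T = 1.25;  σ√T = 0.3354
d₁ = [ln(95/80) + (0.061 − 0.051 + 0.3²/2)·1.25] / 0.3354 = [0.1719 + 0.0688] / 0.3354 = 0.7173 ≈ 0.72
√T = √1.25 = 1.1180
φ(d₁) = φ(0.72) = 0.3079
e^(−qT) = e^(−0.051·1.25) = 0.9382
vega = S·e^(−qT)·φ(d₁)·√T = 95·0.9382·0.3079·1.1180 = 30.6811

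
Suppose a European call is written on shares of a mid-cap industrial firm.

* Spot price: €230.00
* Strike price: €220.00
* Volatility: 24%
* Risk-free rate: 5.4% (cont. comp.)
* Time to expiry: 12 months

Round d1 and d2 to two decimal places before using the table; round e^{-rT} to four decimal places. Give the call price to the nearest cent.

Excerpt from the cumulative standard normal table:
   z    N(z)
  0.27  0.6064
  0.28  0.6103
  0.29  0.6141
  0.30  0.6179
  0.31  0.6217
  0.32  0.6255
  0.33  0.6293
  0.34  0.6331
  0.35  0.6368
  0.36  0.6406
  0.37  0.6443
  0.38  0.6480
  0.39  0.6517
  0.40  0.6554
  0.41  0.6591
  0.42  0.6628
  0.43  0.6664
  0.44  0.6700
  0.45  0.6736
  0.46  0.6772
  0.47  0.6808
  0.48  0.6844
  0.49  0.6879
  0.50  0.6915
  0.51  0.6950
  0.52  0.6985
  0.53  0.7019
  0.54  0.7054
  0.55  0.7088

€33.44

σ√T = 0.24·√1 = 0.2400
d₁ = [ln(230/220) + (0.054 + ½·0.24²)·1] / (σ√T) = (0.0445 + 0.0828) / 0.2400 = 0.5302 which rounds to 0.53
d₂ = 0.5302 − 0.2400 = 0.2902 which rounds to 0.29
exp(−rT) = exp(−0.054·1) = 0.9474
N(d₁) = N(0.53) = 0.7019;  N(d₂) = N(0.29) = 0.6141
C = 230·0.7019 − 220·0.9474·0.6141 = 161.4370 − 127.9956 = 33.4414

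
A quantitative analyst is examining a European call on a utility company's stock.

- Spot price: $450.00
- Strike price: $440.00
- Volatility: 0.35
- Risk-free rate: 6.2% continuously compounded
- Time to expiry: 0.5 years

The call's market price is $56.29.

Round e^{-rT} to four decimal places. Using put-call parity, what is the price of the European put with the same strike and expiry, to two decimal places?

exp(−rT) = exp(−0.062·0.5) = 0.9695
Put-call parity: C − P = S − K·e^(−rT) = 450 − 440·0.9695 = 450 − 426.5800 = 23.4200
P = C − (C − P) = 56.29 − (23.4200) = 32.8700

$32.87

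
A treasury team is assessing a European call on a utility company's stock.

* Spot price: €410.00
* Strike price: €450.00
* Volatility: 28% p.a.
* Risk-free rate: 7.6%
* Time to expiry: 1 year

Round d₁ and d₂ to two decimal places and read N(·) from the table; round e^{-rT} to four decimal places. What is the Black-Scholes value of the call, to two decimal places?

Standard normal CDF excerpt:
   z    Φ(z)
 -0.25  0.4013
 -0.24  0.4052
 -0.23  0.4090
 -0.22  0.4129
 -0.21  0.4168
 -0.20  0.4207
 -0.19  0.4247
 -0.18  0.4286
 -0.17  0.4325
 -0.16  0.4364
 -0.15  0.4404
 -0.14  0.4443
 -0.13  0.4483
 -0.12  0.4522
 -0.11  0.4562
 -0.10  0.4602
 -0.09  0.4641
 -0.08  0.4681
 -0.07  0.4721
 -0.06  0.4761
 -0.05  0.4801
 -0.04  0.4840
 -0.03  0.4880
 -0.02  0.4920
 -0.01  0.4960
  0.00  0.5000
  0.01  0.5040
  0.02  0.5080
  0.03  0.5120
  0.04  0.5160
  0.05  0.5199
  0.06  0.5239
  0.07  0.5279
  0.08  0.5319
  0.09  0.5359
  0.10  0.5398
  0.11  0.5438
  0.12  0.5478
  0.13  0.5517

€42.62

σ√T = 0.28·√1 = 0.2800
d₁ = [ln(410/450) + (0.076 + ½·0.28²)·1] / (σ√T) = (-0.0931 + 0.1152) / 0.2800 = 0.0790 ⇒ 0.08
d₂ = 0.0790 − 0.2800 = -0.2010 ⇒ -0.20
exp(−rT) = exp(−0.076·1) = 0.9268
N(d₁) = N(0.08) = 0.5319;  N(d₂) = N(-0.20) = 0.4207
C = 410·0.5319 − 450·0.9268·0.4207 = 218.0790 − 175.4571 = 42.6219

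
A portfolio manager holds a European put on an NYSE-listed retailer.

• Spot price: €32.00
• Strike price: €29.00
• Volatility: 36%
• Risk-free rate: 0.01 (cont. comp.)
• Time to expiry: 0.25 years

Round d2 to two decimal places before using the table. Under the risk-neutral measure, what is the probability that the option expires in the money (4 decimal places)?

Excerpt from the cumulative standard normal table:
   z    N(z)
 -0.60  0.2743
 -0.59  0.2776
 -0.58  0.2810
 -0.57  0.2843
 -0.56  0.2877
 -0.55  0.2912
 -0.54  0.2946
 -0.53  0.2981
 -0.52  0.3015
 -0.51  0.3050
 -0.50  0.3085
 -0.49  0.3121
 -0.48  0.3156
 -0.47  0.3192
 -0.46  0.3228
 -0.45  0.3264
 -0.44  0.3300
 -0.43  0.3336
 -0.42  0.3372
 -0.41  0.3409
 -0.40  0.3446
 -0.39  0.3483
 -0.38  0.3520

0.3192

σ√T = 0.36 × 0.5000 = 0.1800
d₁ = [ln(32/29) + (0.01 + ½·0.36²)·0.25] / (σ√T) = (0.0984 + 0.0187) / 0.1800 = 0.6508 ⇒ 0.65
d₂ = 0.6508 − 0.1800 = 0.4708 ⇒ 0.47
Pr(exercise) under Q = N(−d₂) = N(-0.47) = 0.3192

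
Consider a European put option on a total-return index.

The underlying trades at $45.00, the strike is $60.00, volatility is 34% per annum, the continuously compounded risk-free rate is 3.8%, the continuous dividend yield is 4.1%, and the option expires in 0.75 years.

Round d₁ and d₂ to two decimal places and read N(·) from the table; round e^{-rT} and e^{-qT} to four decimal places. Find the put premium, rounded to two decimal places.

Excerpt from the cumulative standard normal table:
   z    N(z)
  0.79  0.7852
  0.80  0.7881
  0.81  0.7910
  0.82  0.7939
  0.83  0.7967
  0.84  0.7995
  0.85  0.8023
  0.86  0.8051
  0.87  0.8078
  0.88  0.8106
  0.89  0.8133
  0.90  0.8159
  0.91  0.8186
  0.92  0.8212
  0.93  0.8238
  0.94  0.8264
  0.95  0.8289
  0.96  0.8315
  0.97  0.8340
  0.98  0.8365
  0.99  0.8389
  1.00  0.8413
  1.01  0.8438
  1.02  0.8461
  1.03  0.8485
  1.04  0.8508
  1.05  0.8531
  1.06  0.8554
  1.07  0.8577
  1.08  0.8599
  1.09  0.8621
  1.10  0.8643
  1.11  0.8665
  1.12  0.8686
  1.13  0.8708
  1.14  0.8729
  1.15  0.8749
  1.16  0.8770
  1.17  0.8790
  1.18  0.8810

σ√T = 0.34 × 0.8660 = 0.2944
d₁ = [ln(45/60) + (0.038 − 0.041 + 0.34²/2)·0.75] / 0.2944 = [-0.2877 + 0.0411] / 0.2944 = -0.8374 ⇒ -0.84
d₂ = d₁ − σ√T = -0.8374 − 0.2944 = -1.1319 ⇒ -1.13
exp(−qT) = exp(−0.041·0.75) = 0.9697;  exp(−rT) = exp(−0.038·0.75) = 0.9719
P = 60·0.9719·N(1.13) − 45·0.9697·N(0.84) = 60·0.9719·0.8708 − 45·0.9697·0.7995 = 50.7798 − 34.8874 = 15.8924

$15.89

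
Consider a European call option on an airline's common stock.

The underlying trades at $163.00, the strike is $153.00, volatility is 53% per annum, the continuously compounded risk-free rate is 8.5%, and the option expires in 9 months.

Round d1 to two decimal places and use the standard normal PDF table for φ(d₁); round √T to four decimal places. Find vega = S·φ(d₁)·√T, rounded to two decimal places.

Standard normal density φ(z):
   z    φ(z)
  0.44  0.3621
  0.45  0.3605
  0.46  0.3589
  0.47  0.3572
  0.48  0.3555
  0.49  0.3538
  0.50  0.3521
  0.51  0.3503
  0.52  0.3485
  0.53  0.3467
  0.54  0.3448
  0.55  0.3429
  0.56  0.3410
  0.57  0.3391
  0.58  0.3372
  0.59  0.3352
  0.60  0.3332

49.45

T = 0.75;  σ√T = 0.4590
d₁ = [ln(163/153) + (0.085 + 0.53²/2)·0.75] / 0.4590 = [0.0633 + 0.1691] / 0.4590 = 0.5063 → 0.51
√T = √0.75 = 0.8660
φ(d₁) = φ(0.51) = 0.3503
vega = S·φ(d₁)·√T = 163·0.3503·0.8660 = 49.4476
(The put has the same vega.)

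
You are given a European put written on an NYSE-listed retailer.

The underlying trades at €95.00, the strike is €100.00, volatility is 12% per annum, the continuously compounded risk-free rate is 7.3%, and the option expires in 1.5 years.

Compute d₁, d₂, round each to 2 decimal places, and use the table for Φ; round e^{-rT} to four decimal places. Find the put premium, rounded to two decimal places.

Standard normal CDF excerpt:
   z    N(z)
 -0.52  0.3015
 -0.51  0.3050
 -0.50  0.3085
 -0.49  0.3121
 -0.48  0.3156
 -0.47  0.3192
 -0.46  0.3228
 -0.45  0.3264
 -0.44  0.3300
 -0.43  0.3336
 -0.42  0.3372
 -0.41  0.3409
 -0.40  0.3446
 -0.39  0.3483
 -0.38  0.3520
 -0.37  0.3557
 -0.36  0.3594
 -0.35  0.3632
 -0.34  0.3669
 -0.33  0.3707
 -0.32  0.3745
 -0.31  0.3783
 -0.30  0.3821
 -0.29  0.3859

σ√T = 0.12 × 1.2247 = 0.1470
d₁ = [ln(95/100) + (0.073 + 0.12²/2)·1.5] / 0.1470 = [-0.0513 + 0.1203] / 0.1470 = 0.4695 ⇒ 0.47
d₂ = d₁ − σ√T = 0.4695 − 0.1470 = 0.3226 ⇒ 0.32
exp(−rT) = exp(−0.073·1.5) = 0.8963
N(−d₂) = N(-0.32) = 0.3745;  N(−d₁) = N(-0.47) = 0.3192
P = 100·0.8963·0.3745 − 95·0.3192 = 33.5664 − 30.3240 = 3.2424

€3.24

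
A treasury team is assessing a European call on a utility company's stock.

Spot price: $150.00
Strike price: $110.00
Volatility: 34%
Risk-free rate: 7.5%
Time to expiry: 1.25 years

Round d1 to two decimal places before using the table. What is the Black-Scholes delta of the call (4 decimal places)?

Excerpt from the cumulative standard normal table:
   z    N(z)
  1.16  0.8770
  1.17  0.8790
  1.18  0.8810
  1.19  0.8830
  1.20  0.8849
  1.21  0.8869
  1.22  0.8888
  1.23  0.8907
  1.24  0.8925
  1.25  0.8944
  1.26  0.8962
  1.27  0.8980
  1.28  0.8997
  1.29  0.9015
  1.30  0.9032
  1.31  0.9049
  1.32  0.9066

0.8944

σ√T = 0.34 × 1.1180 = 0.3801
d₁ = [ln(150/110) + (0.075 + ½·0.34²)·1.25] / (σ√T) = (0.3102 + 0.1660) / 0.3801 = 1.2526 → 1.25
N(d₁) = N(1.25) = 0.8944
Δ_call = N(d₁) = 0.8944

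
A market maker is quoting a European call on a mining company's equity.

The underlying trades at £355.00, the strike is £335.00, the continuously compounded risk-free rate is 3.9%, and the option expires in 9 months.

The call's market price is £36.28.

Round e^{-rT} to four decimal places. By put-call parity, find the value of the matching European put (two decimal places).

exp(−rT) = exp(−0.039·0.75) = 0.9712
Put-call parity: C − P = S − K·e^(−rT) = 355 − 335·0.9712 = 355 − 325.3520 = 29.6480
P = C − (C − P) = 36.28 − (29.6480) = 6.6320

£6.63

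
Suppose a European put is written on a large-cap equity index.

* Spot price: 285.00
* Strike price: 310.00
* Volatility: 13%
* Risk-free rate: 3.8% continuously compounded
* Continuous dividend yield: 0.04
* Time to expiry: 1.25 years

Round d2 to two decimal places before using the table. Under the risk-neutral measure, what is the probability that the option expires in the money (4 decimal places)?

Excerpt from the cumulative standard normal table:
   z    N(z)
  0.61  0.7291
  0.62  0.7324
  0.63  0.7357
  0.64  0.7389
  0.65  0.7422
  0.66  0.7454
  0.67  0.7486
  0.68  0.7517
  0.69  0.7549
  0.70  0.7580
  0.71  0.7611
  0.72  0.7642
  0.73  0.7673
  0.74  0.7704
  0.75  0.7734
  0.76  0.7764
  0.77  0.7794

σ√T = 0.13·√1.25 = 0.1453
ln(S/K) + (r − q + σ²/2)T = ln(285/310) + (0.038 − 0.04 + 0.13²/2)·1.25 = -0.0841 + 0.0081 = -0.0760
d₁ = -0.0760 / 0.1453 = -0.5230 ⇒ -0.52
d₂ = d₁ − σ√T = -0.5230 − 0.1453 = -0.6684 ⇒ -0.67
Risk-neutral Pr[S_T < K] = N(−d₂) = N(0.67) = 0.7486

0.7486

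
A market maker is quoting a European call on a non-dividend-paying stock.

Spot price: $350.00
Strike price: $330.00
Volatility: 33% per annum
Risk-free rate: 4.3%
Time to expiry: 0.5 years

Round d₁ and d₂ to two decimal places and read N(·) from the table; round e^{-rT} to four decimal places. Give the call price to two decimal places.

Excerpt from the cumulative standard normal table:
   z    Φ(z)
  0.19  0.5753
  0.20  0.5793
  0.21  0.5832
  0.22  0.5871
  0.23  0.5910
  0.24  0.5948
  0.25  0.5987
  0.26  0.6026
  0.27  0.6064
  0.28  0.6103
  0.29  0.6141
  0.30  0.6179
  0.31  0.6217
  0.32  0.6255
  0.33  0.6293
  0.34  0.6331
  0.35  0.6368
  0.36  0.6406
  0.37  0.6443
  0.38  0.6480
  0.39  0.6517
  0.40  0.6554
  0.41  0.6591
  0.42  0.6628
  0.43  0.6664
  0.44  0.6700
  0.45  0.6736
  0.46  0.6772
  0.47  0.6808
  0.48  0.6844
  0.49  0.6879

σ√T = 0.33 × 0.7071 = 0.2333
d₁ = [ln(350/330) + (0.043 + ½·0.33²)·0.5] / (σ√T) = (0.0588 + 0.0487) / 0.2333 = 0.4610 → 0.46
d₂ = 0.4610 − 0.2333 = 0.2276 → 0.23
exp(−rT) = exp(−0.043·0.5) = 0.9787
C = 350·N(0.46) − 330·0.9787·N(0.23) = 350·0.6772 − 330·0.9787·0.5910 = 237.0200 − 190.8759 = 46.1441

$46.14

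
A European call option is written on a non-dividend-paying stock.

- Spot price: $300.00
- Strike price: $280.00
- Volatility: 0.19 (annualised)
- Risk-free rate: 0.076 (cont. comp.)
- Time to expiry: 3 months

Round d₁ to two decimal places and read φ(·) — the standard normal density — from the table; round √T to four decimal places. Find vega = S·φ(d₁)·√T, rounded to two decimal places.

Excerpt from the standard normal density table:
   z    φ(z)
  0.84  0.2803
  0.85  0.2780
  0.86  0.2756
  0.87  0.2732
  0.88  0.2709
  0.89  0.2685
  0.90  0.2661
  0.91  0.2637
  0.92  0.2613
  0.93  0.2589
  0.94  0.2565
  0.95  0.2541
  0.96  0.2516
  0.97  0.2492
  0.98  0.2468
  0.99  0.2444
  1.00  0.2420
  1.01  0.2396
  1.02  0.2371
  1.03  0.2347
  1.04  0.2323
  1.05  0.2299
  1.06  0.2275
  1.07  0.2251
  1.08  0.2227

37.38

σ√T = 0.19·√0.25 = 0.0950
d₁ = [ln(300/280) + (0.076 + 0.19²/2)·0.25] / 0.0950 = [0.0690 + 0.0235] / 0.0950 = 0.9737 which rounds to 0.97
√T = √0.25 = 0.5000
φ(d₁) = φ(0.97) = 0.2492
vega = S·φ(d₁)·√T = 300·0.2492·0.5000 = 37.3800
(Vega is the same for a European call and put with the same parameters.)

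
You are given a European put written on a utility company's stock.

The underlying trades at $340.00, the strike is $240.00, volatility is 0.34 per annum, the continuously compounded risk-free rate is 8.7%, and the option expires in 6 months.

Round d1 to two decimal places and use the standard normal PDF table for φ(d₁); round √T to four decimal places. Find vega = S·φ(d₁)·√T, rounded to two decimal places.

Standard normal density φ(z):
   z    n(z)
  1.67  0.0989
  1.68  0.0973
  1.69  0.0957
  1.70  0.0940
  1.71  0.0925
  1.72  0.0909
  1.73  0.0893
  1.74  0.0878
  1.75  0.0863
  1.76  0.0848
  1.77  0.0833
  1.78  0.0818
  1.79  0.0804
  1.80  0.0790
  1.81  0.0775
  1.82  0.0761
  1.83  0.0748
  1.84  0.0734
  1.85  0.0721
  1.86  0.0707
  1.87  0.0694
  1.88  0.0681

20.75

σ√T = 0.34 × 0.7071 = 0.2404
ln(S/K) + (r + σ²/2)T = ln(340/240) + (0.087 + 0.34²/2)·0.5 = 0.3483 + 0.0724 = 0.4207
d₁ = 0.4207 / 0.2404 = 1.7499 ≈ 1.75
√T = √0.5 = 0.7071
φ(d₁) = φ(1.75) = 0.0863
vega = S·φ(d₁)·√T = 340·0.0863·0.7071 = 20.7477
(Vega is the same for a European call and put with the same parameters.)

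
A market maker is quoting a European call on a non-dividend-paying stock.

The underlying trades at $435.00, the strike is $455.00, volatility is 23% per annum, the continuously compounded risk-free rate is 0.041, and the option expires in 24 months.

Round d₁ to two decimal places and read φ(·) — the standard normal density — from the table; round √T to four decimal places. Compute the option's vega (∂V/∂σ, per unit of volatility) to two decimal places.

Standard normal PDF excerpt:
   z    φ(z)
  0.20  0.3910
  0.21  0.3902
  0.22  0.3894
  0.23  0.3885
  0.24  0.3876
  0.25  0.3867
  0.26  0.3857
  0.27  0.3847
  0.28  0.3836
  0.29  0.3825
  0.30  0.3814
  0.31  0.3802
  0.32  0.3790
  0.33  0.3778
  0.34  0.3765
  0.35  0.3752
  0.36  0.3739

235.98

σ√T = 0.23 × 1.4142 = 0.3253
d₁ = [ln(435/455) + (0.041 + ½·0.23²)·2] / (σ√T) = (-0.0450 + 0.1349) / 0.3253 = 0.2765 which rounds to 0.28
√T = √2 = 1.4142
φ(d₁) = φ(0.28) = 0.3836
vega = S·φ(d₁)·√T = 435·0.3836·1.4142 = 235.9819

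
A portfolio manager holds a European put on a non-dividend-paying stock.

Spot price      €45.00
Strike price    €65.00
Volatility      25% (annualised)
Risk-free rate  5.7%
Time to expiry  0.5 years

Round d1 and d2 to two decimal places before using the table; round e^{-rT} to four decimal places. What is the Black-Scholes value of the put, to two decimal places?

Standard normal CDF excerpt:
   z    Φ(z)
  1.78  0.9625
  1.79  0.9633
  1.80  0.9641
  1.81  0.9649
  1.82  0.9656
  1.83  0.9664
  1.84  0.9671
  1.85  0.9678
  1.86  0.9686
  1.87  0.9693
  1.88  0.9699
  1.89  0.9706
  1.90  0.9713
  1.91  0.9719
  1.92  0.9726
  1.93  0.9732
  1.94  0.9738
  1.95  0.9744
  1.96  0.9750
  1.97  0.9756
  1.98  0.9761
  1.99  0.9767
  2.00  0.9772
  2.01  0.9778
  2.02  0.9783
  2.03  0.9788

T = 0.5;  σ√T = 0.1768
d₁ = [ln(45/65) + (0.057 + 0.25²/2)·0.5] / 0.1768 = [-0.3677 + 0.0441] / 0.1768 = -1.8306 ≈ -1.83
d₂ = d₁ − σ√T = -1.8306 − 0.1768 = -2.0073 ≈ -2.01
e^(−rT) = e^(−0.057·0.5) = 0.9719
N(−d₂) = N(2.01) = 0.9778;  N(−d₁) = N(1.83) = 0.9664
P = 65·0.9719·0.9778 − 45·0.9664 = 61.7710 − 43.4880 = 18.2830

€18.28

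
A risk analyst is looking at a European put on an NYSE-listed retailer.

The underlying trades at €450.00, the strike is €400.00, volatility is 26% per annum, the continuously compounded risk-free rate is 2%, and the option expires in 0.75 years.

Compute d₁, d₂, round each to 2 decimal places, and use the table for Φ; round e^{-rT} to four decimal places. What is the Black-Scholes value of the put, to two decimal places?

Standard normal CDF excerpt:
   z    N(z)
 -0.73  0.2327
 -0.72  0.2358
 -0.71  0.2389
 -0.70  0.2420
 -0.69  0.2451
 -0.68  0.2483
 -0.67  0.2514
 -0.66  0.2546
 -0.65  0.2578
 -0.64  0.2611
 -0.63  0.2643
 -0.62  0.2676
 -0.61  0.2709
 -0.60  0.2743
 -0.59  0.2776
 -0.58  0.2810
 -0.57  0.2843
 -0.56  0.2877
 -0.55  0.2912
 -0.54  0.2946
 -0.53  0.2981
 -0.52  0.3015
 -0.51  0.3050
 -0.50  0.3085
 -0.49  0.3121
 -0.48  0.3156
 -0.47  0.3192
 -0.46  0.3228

€15.46

σ√T = 0.26 × 0.8660 = 0.2252
ln(S/K) + (r + σ²/2)T = ln(450/400) + (0.02 + 0.26²/2)·0.75 = 0.1178 + 0.0403 = 0.1581
d₁ = 0.1581 / 0.2252 = 0.7023 ≈ 0.70
d₂ = d₁ − σ√T = 0.7023 − 0.2252 = 0.4771 ≈ 0.48
e^(−rT) = e^(−0.02·0.75) = 0.9851
P = 400·0.9851·N(-0.48) − 450·N(-0.70) = 400·0.9851·0.3156 − 450·0.2420 = 124.3590 − 108.9000 = 15.4590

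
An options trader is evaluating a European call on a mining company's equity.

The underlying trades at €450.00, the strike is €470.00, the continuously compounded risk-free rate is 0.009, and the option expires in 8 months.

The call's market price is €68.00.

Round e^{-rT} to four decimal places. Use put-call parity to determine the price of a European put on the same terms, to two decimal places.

€85.18

e^(−rT) = e^(−0.009·0.6667) = 0.9940
Put-call parity: C − P = S − K·e^(−rT) = 450 − 470·0.9940 = 450 − 467.1800 = -17.1800
P = C − (C − P) = 68.00 − (-17.1800) = 85.1800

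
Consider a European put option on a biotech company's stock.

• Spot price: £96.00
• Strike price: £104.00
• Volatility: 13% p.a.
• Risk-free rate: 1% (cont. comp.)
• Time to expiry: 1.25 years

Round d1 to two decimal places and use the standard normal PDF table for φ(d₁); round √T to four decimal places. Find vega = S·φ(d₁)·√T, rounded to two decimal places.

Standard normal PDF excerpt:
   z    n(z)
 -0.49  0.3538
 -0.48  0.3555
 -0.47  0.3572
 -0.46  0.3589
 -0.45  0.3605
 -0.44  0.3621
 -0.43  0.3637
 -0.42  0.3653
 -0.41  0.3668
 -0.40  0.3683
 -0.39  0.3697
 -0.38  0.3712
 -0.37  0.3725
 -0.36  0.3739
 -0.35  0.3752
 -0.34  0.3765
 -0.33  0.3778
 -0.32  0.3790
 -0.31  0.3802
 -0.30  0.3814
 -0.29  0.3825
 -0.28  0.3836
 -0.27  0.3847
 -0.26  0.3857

σ√T = 0.13 × 1.1180 = 0.1453
d₁ = [ln(96/104) + (0.01 + ½·0.13²)·1.25] / (σ√T) = (-0.0800 + 0.0231) / 0.1453 = -0.3920 → -0.39
√T = √1.25 = 1.1180
φ(d₁) = φ(-0.39) = 0.3697
vega = S·φ(d₁)·√T = 96·0.3697·1.1180 = 39.6792
(The call has the same vega.)

39.68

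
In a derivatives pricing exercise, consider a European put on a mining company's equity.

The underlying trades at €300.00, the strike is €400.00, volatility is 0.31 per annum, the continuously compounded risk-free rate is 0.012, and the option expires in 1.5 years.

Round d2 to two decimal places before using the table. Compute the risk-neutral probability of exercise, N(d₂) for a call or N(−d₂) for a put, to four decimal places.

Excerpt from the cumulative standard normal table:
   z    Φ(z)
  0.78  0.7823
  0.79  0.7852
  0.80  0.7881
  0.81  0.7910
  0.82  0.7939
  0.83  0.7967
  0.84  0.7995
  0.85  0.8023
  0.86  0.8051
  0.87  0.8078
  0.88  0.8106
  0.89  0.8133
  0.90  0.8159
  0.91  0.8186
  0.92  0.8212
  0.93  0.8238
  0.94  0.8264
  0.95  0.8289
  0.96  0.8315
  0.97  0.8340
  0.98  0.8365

T = 1.5;  σ√T = 0.3797
d₁ = [ln(300/400) + (0.012 + 0.31²/2)·1.5] / 0.3797 = [-0.2877 + 0.0901] / 0.3797 = -0.5205 which rounds to -0.52
d₂ = d₁ − σ√T = -0.5205 − 0.3797 = -0.9001 which rounds to -0.90
Risk-neutral Pr[S_T < K] = N(−d₂) = N(0.90) = 0.8159

0.8159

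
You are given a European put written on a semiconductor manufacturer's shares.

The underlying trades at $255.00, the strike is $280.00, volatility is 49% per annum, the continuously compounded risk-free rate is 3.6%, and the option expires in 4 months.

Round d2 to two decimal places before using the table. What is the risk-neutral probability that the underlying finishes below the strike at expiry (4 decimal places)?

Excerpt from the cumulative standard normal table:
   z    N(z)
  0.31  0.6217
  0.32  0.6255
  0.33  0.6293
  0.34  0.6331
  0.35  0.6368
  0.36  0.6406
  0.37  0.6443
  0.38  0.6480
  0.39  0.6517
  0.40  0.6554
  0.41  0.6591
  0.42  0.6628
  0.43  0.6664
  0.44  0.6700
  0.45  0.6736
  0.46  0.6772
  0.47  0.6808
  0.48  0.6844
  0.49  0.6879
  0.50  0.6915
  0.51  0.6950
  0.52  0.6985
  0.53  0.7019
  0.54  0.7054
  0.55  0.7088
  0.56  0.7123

σ√T = 0.49·√0.3333 = 0.2829
ln(S/K) + (r + σ²/2)T = ln(255/280) + (0.036 + 0.49²/2)·0.3333 = -0.0935 + 0.0520 = -0.0415
d₁ = -0.0415 / 0.2829 = -0.1467 ≈ -0.15
d₂ = d₁ − σ√T = -0.1467 − 0.2829 = -0.4296 ≈ -0.43
Pr(exercise) under Q = N(−d₂) = N(0.43) = 0.6664

0.6664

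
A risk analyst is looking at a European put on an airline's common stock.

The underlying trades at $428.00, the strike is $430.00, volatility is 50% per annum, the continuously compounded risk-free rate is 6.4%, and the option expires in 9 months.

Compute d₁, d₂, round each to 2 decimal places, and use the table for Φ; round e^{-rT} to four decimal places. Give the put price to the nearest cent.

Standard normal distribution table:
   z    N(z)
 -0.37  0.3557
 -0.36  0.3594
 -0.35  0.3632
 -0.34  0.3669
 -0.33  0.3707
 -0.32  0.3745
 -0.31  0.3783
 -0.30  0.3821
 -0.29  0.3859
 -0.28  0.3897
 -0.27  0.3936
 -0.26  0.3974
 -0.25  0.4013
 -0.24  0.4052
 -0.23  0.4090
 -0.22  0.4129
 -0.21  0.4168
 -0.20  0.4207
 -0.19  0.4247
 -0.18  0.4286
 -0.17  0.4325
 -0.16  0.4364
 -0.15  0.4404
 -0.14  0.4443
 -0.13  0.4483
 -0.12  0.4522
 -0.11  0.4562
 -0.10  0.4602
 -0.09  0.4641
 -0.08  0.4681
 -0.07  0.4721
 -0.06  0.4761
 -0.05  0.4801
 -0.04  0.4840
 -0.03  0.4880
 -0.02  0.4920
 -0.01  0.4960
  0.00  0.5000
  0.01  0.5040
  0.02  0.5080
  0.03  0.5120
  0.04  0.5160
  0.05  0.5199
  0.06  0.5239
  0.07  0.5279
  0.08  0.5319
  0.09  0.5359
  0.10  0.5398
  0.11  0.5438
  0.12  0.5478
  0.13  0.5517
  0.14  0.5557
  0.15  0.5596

$64.22

σ√T = 0.5·√0.75 = 0.4330
d₁ = [ln(428/430) + (0.064 + 0.5²/2)·0.75] / 0.4330 = [-0.0047 + 0.1417] / 0.4330 = 0.3166 ≈ 0.32
d₂ = d₁ − σ√T = 0.3166 − 0.4330 = -0.1164 ≈ -0.12
exp(−rT) = exp(−0.064·0.75) = 0.9531
N(−d₂) = N(0.12) = 0.5478;  N(−d₁) = N(-0.32) = 0.3745
P = 430·0.9531·0.5478 − 428·0.3745 = 224.5065 − 160.2860 = 64.2205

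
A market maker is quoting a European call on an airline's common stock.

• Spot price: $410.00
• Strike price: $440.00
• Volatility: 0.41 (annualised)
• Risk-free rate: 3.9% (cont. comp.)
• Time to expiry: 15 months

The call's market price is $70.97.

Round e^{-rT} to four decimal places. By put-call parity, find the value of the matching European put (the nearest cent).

$80.03

exp(−rT) = exp(−0.039·1.25) = 0.9524
Put-call parity: C − P = S − K·e^(−rT) = 410 − 440·0.9524 = 410 − 419.0560 = -9.0560
P = C − (C − P) = 70.97 − (-9.0560) = 80.0260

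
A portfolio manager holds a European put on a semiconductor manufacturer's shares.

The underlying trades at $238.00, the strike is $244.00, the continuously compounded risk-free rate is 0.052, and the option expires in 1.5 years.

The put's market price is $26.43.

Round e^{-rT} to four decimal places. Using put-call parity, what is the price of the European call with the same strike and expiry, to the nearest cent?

exp(−rT) = exp(−0.052·1.5) = 0.9250
Put-call parity: C − P = S − K·e^(−rT) = 238 − 244·0.9250 = 238 − 225.7000 = 12.3000
C = P + (C − P) = 26.43 + (12.3000) = 38.7300

$38.73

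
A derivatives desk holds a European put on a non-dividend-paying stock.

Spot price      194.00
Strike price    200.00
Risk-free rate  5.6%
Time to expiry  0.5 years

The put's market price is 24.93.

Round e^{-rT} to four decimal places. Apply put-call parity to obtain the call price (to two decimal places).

24.45

exp(−rT) = exp(−0.056·0.5) = 0.9724
Put-call parity: C − P = S − K·e^(−rT) = 194 − 200·0.9724 = 194 − 194.4800 = -0.4800
C = P + (C − P) = 24.93 + (-0.4800) = 24.4500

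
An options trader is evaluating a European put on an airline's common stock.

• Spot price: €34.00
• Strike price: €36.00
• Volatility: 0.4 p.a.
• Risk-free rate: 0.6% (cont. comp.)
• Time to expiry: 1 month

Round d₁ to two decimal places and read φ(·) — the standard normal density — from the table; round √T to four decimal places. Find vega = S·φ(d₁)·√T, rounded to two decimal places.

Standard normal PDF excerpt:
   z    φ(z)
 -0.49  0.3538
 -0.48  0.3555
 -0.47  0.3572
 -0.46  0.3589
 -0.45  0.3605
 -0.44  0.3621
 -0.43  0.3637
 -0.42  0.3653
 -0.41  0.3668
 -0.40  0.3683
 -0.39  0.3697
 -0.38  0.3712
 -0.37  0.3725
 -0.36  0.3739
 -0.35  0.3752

3.57

σ√T = 0.4·√0.08333 = 0.1155
ln(S/K) + (r + σ²/2)T = ln(34/36) + (0.006 + 0.4²/2)·0.08333 = -0.0572 + 0.0072 = -0.0500
d₁ = -0.0500 / 0.1155 = -0.4329 → -0.43
√T = √0.08333 = 0.2887
φ(d₁) = φ(-0.43) = 0.3637
vega = S·φ(d₁)·√T = 34·0.3637·0.2887 = 3.5700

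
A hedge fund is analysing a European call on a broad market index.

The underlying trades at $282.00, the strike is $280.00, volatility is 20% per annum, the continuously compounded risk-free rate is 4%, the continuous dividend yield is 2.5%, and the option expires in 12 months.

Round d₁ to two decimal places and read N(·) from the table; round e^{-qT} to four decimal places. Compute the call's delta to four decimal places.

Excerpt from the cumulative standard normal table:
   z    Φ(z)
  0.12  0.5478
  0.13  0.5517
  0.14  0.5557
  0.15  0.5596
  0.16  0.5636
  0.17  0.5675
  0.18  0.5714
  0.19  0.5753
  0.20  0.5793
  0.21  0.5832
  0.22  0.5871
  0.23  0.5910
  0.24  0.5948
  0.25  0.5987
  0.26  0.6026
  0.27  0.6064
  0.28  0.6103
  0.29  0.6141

0.5688

σ√T = 0.2·√1 = 0.2000
d₁ = [ln(282/280) + (0.04 − 0.025 + 0.2²/2)·1] / 0.2000 = [0.0071 + 0.0350] / 0.2000 = 0.2106 → 0.21
N(d₁) = N(0.21) = 0.5832
Δ_call = exp(−qT)·N(d₁) = 0.9753·0.5832 = 0.5688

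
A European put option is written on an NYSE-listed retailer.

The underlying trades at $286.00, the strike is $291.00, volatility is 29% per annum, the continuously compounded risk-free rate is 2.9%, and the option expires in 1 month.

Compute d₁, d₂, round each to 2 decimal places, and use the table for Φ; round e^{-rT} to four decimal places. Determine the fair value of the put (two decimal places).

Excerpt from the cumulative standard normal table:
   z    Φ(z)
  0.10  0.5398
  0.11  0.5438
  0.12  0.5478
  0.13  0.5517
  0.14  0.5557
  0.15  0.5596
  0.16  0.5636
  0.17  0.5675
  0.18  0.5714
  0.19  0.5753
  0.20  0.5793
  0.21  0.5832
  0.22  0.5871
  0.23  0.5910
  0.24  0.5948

σ√T = 0.29 × 0.2887 = 0.0837
ln(S/K) + (r + σ²/2)T = ln(286/291) + (0.029 + 0.29²/2)·0.08333 = -0.0173 + 0.0059 = -0.0114
d₁ = -0.0114 / 0.0837 = -0.1363 ⇒ -0.14
d₂ = d₁ − σ√T = -0.1363 − 0.0837 = -0.2200 ⇒ -0.22
exp(−rT) = exp(−0.029·0.08333) = 0.9976
N(−d₂) = N(0.22) = 0.5871;  N(−d₁) = N(0.14) = 0.5557
P = 291·0.9976·0.5871 − 286·0.5557 = 170.4361 − 158.9302 = 11.5059

$11.51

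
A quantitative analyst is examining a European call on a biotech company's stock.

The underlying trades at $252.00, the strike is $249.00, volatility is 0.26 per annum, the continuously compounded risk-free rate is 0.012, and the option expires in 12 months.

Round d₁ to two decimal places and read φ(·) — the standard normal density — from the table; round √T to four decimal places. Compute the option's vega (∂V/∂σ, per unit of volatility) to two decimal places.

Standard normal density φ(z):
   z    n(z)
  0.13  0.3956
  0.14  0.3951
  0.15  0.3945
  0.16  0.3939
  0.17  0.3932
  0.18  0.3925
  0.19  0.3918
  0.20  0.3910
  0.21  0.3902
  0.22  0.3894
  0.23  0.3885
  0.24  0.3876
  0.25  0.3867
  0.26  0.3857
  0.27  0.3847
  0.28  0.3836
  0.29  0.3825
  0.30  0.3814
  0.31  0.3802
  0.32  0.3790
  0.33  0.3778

98.13

T = 1;  σ√T = 0.2600
ln(S/K) + (r + σ²/2)T = ln(252/249) + (0.012 + 0.26²/2)·1 = 0.0120 + 0.0458 = 0.0578
d₁ = 0.0578 / 0.2600 = 0.2222 ⇒ 0.22
√T = √1 = 1.0000
φ(d₁) = φ(0.22) = 0.3894
vega = S·φ(d₁)·√T = 252·0.3894·1.0000 = 98.1288
(The put has the same vega.)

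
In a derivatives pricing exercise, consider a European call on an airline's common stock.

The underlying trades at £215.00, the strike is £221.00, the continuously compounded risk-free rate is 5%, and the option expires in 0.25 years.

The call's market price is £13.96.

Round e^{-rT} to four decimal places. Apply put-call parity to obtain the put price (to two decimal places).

e^(−rT) = e^(−0.05·0.25) = 0.9876
Put-call parity: C − P = S − K·e^(−rT) = 215 − 221·0.9876 = 215 − 218.2596 = -3.2596
P = C − (C − P) = 13.96 − (-3.2596) = 17.2196

£17.22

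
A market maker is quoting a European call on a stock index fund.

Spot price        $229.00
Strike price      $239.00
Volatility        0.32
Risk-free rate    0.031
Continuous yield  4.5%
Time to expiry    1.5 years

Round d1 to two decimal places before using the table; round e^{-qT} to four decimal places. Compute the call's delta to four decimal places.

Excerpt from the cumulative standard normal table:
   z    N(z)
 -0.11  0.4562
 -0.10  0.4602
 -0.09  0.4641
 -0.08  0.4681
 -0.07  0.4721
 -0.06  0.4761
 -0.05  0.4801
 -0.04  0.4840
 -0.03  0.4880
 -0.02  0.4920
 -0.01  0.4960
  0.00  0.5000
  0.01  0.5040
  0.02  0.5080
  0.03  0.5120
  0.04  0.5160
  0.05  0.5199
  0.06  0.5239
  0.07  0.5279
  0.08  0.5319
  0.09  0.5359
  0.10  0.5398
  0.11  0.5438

σ√T = 0.32·√1.5 = 0.3919
d₁ = [ln(229/239) + (0.031 − 0.045 + 0.32²/2)·1.5] / 0.3919 = [-0.0427 + 0.0558] / 0.3919 = 0.0333 → 0.03
N(d₁) = N(0.03) = 0.5120
Δ_call = exp(−qT)·N(d₁) = 0.9347·0.5120 = 0.4786

0.4786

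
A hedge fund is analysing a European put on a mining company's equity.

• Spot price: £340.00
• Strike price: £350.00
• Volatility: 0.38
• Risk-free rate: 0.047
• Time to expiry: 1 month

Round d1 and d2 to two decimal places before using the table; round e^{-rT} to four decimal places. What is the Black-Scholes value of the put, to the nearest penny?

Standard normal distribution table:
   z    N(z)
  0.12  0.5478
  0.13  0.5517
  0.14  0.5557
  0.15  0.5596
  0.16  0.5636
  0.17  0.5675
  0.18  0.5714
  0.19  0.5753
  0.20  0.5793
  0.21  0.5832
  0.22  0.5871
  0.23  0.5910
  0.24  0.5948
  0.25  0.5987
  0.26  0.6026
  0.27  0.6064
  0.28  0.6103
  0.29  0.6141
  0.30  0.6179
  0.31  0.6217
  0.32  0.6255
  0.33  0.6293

£19.82

σ√T = 0.38·√0.08333 = 0.1097
d₁ = [ln(340/350) + (0.047 + 0.38²/2)·0.08333] / 0.1097 = [-0.0290 + 0.0099] / 0.1097 = -0.1737 which rounds to -0.17
d₂ = d₁ − σ√T = -0.1737 − 0.1097 = -0.2834 which rounds to -0.28
e^(−rT) = e^(−0.047·0.08333) = 0.9961
P = 350·0.9961·N(0.28) − 340·N(0.17) = 350·0.9961·0.6103 − 340·0.5675 = 212.7719 − 192.9500 = 19.8219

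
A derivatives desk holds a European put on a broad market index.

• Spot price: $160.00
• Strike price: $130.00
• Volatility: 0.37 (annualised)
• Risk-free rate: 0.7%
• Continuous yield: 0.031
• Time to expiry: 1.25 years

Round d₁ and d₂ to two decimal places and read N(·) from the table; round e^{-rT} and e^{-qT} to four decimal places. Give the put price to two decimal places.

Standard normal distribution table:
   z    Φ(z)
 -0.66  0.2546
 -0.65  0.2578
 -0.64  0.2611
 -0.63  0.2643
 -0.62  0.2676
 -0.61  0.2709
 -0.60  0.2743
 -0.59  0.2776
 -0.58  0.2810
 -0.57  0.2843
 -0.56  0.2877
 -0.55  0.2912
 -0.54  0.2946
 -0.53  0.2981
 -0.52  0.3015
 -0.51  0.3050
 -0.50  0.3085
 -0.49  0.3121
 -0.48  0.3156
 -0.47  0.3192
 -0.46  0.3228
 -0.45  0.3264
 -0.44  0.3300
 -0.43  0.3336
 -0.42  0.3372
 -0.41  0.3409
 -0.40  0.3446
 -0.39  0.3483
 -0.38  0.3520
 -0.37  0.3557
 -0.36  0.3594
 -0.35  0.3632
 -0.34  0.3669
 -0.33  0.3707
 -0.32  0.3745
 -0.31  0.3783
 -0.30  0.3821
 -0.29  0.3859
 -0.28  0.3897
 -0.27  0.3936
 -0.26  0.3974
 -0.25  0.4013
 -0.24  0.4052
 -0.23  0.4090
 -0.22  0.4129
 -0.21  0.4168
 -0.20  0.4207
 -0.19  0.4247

$13.02

σ√T = 0.37·√1.25 = 0.4137
ln(S/K) + (r − q + σ²/2)T = ln(160/130) + (0.007 − 0.031 + 0.37²/2)·1.25 = 0.2076 + 0.0556 = 0.2632
d₁ = 0.2632 / 0.4137 = 0.6363 ≈ 0.64
d₂ = d₁ − σ√T = 0.6363 − 0.4137 = 0.2226 ≈ 0.22
exp(−qT) = exp(−0.031·1.25) = 0.9620;  exp(−rT) = exp(−0.007·1.25) = 0.9913
P = 130·0.9913·N(-0.22) − 160·0.9620·N(-0.64) = 130·0.9913·0.4129 − 160·0.9620·0.2611 = 53.2100 − 40.1885 = 13.0215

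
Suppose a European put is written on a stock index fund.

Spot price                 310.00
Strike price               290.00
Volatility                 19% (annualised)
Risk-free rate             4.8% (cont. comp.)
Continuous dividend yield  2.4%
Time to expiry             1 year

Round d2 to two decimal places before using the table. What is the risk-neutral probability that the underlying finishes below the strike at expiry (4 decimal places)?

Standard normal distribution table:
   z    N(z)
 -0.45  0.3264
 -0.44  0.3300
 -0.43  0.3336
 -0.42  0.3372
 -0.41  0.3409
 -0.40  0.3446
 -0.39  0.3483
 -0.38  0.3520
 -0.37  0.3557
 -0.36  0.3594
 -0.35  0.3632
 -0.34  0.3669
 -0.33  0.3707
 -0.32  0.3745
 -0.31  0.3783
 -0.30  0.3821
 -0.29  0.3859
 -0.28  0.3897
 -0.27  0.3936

σ√T = 0.19·√1 = 0.1900
d₁ = [ln(310/290) + (0.048 − 0.024 + 0.19²/2)·1] / 0.1900 = [0.0667 + 0.0421] / 0.1900 = 0.5723 → 0.57
d₂ = d₁ − σ√T = 0.5723 − 0.1900 = 0.3823 → 0.38
Pr(exercise) under Q = N(−d₂) = N(-0.38) = 0.3520

0.3520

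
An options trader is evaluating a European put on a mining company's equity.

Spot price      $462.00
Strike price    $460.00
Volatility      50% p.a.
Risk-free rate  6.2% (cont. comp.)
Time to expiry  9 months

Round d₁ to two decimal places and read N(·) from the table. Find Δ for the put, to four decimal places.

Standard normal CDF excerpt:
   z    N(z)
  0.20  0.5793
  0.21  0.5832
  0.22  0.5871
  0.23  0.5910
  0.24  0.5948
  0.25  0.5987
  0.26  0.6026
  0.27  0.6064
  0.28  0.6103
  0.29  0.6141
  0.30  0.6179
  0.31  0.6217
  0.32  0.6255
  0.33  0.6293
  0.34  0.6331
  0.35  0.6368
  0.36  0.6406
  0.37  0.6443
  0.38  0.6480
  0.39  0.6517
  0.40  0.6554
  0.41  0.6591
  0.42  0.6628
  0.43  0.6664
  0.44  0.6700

-0.3707

σ√T = 0.5 × 0.8660 = 0.4330
d₁ = [ln(462/460) + (0.062 + 0.5²/2)·0.75] / 0.4330 = [0.0043 + 0.1402] / 0.4330 = 0.3339 which rounds to 0.33
N(d₁) = N(0.33) = 0.6293
Δ_put = N(d₁) − 1 = 0.6293 − 1 = -0.3707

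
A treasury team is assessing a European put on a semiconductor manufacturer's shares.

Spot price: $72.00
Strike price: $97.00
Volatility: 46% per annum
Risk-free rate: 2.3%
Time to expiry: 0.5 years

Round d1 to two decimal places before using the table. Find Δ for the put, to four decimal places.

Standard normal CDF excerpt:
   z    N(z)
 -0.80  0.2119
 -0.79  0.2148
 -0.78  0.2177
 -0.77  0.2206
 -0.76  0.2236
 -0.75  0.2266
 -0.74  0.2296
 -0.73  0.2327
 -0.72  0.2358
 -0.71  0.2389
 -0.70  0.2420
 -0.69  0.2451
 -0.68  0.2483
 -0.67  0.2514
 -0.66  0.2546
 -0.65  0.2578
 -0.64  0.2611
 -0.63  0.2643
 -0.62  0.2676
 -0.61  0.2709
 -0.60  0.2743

σ√T = 0.46·√0.5 = 0.3253
d₁ = [ln(72/97) + (0.023 + ½·0.46²)·0.5] / (σ√T) = (-0.2980 + 0.0644) / 0.3253 = -0.7183 ⇒ -0.72
N(d₁) = N(-0.72) = 0.2358
Δ_put = N(d₁) − 1 = 0.2358 − 1 = -0.7642

-0.7642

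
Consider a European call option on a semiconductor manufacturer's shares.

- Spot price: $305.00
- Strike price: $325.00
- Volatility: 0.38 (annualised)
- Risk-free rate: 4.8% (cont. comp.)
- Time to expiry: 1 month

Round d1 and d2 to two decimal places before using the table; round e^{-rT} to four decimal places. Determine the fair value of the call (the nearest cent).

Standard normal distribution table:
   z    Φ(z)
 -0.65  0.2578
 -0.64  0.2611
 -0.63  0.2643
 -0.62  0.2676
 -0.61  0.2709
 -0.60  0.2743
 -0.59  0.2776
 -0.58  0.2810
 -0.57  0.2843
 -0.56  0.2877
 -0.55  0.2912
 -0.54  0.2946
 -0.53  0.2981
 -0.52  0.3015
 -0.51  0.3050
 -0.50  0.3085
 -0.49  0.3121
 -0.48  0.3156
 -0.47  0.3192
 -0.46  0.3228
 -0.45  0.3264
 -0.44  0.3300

$6.40

σ√T = 0.38 × 0.2887 = 0.1097
d₁ = [ln(305/325) + (0.048 + 0.38²/2)·0.08333] / 0.1097 = [-0.0635 + 0.0100] / 0.1097 = -0.4877 ⇒ -0.49
d₂ = d₁ − σ√T = -0.4877 − 0.1097 = -0.5974 ⇒ -0.60
exp(−rT) = exp(−0.048·0.08333) = 0.9960
N(d₁) = N(-0.49) = 0.3121;  N(d₂) = N(-0.60) = 0.2743
C = 305·0.3121 − 325·0.9960·0.2743 = 95.1905 − 88.7909 = 6.3996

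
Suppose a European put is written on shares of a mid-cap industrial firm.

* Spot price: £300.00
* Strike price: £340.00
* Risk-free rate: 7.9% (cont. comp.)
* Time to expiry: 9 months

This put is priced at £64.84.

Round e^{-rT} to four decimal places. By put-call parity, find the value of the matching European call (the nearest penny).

e^(−rT) = e^(−0.079·0.75) = 0.9425
Put-call parity: C − P = S − K·e^(−rT) = 300 − 340·0.9425 = 300 − 320.4500 = -20.4500
C = P + (C − P) = 64.84 + (-20.4500) = 44.3900

£44.39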